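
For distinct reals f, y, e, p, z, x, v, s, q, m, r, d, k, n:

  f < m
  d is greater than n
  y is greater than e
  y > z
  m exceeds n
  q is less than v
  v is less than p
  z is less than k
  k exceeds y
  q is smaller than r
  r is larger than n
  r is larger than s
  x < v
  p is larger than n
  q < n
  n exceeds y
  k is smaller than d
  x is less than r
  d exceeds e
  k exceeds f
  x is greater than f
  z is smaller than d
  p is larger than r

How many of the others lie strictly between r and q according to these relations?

1

Chaining upward from q reaches: n, m, d, v, p.
Chaining downward from r reaches: z, s, e, y, f, n, x.
Strictly between q and r are those in both lists: n — 1 element.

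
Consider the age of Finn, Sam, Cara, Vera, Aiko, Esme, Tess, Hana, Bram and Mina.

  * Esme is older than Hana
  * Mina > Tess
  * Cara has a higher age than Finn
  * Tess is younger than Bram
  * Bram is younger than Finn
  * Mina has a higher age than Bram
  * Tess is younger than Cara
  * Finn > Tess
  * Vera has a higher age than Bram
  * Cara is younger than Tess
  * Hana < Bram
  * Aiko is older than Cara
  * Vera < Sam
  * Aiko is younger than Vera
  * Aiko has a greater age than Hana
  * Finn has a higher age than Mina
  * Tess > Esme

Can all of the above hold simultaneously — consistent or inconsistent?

Chaining the given relations yields Tess < Bram < Mina < Finn < Cara, so Tess < Cara. But one relation states Cara < Tess. These cannot both hold.

inconsistent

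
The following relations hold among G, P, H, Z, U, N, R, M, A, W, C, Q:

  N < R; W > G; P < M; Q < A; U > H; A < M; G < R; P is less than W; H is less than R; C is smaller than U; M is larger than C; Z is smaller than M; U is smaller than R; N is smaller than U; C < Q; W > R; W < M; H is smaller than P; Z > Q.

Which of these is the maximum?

Chaining downward from M: directly below it, C, P, Z, W, A; then Q, H, G, R; then N, U.
That covers every other element, and nothing is given above M, so M is the maximum.

M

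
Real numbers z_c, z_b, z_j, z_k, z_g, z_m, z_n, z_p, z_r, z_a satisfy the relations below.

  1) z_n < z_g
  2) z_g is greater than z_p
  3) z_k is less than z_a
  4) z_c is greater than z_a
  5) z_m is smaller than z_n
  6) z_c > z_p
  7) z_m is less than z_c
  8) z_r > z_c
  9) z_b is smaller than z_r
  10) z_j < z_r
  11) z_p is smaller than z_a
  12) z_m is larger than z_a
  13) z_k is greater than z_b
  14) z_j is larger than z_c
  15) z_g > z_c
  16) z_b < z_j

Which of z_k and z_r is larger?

z_r

Link the given pairs in sequence: z_k < z_a; z_a < z_m; z_m < z_c; z_c < z_j; z_j < z_r.
Chaining these gives z_k < z_a < z_m < z_c < z_j < z_r.
So z_k < z_r; z_r is the larger of the two.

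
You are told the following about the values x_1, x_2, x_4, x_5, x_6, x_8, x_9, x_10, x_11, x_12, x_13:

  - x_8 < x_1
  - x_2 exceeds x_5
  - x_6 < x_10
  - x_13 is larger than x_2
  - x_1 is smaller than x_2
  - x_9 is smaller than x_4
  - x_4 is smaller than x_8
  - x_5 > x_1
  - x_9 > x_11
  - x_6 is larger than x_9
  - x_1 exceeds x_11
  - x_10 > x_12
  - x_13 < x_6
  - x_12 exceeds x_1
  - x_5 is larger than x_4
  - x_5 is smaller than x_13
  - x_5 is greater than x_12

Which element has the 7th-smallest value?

x_5

Piecing the relations together gives one ordering: x_11 < x_9 < x_4 < x_8 < x_1 < x_12 < x_5 < x_2 < x_13 < x_6 < x_10.
The 7th smallest is x_5.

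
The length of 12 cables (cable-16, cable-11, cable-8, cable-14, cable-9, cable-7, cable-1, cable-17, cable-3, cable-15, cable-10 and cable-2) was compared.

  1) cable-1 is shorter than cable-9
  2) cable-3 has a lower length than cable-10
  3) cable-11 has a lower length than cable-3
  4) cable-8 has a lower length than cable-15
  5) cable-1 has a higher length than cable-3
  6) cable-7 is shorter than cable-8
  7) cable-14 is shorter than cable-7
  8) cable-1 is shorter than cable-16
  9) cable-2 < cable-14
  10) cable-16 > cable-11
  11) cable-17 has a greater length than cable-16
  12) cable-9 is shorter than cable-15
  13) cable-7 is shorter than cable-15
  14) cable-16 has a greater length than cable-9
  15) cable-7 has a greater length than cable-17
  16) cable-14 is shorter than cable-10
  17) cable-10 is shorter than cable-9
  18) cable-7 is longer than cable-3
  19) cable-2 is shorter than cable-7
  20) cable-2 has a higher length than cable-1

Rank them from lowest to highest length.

Nothing is placed below cable-11, so it is least; from there cable-11 < cable-3; cable-3 < cable-1; cable-1 < cable-2; cable-2 < cable-14; cable-14 < cable-10; cable-10 < cable-9; cable-9 < cable-16; cable-16 < cable-17; cable-17 < cable-7; cable-7 < cable-8; cable-8 < cable-15, each given directly.

cable-11 < cable-3 < cable-1 < cable-2 < cable-14 < cable-10 < cable-9 < cable-16 < cable-17 < cable-7 < cable-8 < cable-15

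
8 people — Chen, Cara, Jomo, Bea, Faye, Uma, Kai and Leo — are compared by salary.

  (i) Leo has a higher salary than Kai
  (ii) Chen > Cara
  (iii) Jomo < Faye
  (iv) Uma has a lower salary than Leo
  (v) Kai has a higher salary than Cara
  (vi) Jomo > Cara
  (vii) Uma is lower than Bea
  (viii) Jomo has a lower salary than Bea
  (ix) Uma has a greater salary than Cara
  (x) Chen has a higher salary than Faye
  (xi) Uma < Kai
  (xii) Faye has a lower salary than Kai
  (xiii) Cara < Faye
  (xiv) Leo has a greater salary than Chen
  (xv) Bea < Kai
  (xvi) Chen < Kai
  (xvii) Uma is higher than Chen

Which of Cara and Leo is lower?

Cara < Jomo and Jomo < Faye give Cara < Faye.
With Faye < Chen: Cara < Jomo < Faye < Chen.
With Chen < Uma: Cara < Jomo < Faye < Chen < Uma.
With Uma < Bea: Cara < Jomo < Faye < Chen < Uma < Bea.
With Bea < Kai: Cara < Jomo < Faye < Chen < Uma < Bea < Kai.
Then Kai < Leo extends the chain to Leo.
So Cara < Leo; Cara is the lower of the two.

Cara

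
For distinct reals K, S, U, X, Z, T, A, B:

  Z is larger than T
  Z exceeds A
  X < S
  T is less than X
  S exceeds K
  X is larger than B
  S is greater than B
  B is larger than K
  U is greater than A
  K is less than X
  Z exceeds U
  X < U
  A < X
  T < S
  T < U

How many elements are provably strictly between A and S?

1

The relations place A below S. An element lies strictly between them when it is forced above A and also forced below S.
Above A: {X, U, Z}. Below S: {K, B, T, X}.
Intersection: {X} — 1.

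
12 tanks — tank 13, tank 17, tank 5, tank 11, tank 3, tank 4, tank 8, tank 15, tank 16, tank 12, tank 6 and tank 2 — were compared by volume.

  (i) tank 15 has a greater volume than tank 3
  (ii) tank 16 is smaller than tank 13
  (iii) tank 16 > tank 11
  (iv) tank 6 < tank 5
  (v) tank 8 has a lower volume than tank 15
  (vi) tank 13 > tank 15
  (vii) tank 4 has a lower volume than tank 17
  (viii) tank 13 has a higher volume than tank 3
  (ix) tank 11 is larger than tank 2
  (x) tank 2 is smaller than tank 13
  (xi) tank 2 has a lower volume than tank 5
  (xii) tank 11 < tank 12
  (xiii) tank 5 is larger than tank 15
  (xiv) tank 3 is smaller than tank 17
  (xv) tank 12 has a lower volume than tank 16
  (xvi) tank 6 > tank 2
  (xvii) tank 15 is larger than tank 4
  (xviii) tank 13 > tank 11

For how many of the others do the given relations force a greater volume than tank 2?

Directly above tank 2: tank 11, tank 6, tank 13, tank 5.
One step further: tank 12, tank 16 (6 so far).
Nothing else is reachable above tank 2; 6 in all.

6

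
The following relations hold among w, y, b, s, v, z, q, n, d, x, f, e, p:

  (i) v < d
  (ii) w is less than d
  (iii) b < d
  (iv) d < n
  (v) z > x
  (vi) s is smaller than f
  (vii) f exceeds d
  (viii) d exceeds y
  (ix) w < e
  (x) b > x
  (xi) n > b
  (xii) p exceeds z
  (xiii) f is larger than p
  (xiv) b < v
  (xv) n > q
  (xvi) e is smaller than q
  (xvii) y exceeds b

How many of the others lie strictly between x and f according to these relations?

The relations place x below f. An element lies strictly between them when it is forced above x and also forced below f.
Above x: {z, b, p, v, y, d, n}. Below f: {w, z, b, p, v, s, y, d}.
Intersection: {z, b, p, v, y, d} — 6.

6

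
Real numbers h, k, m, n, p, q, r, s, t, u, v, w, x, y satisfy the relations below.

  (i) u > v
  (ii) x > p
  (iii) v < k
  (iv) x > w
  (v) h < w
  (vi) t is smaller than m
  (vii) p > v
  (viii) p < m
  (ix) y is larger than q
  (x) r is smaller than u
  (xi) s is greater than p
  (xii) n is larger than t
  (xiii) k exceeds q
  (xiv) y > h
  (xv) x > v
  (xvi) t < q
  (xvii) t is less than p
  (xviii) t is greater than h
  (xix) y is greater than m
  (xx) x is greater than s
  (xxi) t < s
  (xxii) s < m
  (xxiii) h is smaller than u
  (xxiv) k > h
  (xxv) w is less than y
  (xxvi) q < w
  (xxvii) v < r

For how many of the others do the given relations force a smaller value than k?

4

From k the given relations immediately reach h, v, q.
From those, t — 4 in total.
Nothing else is reachable below k; 4 in all.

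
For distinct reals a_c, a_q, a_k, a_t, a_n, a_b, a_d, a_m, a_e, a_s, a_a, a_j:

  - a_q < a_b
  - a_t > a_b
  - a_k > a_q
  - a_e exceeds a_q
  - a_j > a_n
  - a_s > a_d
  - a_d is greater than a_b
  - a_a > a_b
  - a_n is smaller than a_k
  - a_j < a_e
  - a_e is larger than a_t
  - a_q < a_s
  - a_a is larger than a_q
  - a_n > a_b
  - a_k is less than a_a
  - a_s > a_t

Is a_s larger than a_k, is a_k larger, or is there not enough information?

Following every chain through a_k: above a_k we get a_a; below a_k we get a_q, a_b, a_n.
a_s is not reached, and no chain runs the other way from a_s to a_k.
So the given relations leave the order of a_k and a_s undetermined.

undetermined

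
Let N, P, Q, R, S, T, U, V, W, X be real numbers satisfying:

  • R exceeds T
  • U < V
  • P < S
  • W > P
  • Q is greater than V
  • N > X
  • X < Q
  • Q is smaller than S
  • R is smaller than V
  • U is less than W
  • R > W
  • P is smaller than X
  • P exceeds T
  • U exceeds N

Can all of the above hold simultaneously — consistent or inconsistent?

The single ordering T < P < X < N < U < W < R < V < Q < S satisfies every listed relation, so no contradiction arises.

consistent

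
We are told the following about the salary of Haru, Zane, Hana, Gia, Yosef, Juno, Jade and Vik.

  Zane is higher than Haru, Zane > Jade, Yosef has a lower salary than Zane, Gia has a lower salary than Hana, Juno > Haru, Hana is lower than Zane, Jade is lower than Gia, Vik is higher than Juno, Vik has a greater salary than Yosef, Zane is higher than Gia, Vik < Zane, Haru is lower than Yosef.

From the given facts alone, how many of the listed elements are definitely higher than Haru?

4

Directly above Haru: Juno, Yosef, Zane.
One step further: Vik (4 so far).
Nothing else is reachable above Haru; 4 in all.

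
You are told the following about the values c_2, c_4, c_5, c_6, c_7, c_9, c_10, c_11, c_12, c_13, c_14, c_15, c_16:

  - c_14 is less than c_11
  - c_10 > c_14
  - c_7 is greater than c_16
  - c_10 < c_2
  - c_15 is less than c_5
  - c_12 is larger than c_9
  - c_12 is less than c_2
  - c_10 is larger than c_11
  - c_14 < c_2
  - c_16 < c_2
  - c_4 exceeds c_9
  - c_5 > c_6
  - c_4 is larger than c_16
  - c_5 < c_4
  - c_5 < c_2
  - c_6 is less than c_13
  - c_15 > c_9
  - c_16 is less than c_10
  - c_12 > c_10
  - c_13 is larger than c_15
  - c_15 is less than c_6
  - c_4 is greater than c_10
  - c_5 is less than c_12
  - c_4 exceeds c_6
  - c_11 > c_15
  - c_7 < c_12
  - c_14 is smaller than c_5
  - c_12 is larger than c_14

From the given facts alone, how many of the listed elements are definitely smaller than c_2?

The elements the relations force below c_2 are c_9, c_15, c_14, c_11, c_16, c_6, c_7, c_10, c_5, c_12 — no chain reaches any other.
That is 10.

10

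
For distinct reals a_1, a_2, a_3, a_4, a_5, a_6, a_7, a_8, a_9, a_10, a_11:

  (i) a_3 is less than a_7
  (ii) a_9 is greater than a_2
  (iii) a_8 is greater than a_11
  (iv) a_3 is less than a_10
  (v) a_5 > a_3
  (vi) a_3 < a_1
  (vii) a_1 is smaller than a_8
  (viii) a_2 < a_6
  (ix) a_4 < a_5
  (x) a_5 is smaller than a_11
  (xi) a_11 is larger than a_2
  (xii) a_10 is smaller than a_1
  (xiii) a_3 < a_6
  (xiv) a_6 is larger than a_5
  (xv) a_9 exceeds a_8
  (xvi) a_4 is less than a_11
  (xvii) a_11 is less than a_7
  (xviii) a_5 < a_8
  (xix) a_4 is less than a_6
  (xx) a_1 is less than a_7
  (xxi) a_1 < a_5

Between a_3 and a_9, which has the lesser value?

a_3

Following the relations from a_3: a_3 < a_10 < a_1 < a_5 < a_11 < a_8 < a_9.
So a_3 < a_9; a_3 is the smaller of the two.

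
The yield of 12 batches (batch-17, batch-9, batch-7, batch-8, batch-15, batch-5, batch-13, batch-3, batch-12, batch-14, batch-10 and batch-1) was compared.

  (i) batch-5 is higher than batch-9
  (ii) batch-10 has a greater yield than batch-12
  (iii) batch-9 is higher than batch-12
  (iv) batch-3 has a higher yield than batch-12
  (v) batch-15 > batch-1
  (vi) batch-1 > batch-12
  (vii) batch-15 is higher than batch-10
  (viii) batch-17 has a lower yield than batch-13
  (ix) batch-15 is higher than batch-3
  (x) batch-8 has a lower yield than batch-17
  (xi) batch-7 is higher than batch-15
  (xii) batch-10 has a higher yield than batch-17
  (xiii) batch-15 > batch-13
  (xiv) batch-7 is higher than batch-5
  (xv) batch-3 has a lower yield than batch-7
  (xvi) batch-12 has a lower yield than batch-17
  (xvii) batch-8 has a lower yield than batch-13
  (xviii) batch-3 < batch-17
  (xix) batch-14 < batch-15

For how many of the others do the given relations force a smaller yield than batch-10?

4

The elements the relations force below batch-10 are batch-12, batch-8, batch-3, batch-17 — no chain reaches any other.
That is 4.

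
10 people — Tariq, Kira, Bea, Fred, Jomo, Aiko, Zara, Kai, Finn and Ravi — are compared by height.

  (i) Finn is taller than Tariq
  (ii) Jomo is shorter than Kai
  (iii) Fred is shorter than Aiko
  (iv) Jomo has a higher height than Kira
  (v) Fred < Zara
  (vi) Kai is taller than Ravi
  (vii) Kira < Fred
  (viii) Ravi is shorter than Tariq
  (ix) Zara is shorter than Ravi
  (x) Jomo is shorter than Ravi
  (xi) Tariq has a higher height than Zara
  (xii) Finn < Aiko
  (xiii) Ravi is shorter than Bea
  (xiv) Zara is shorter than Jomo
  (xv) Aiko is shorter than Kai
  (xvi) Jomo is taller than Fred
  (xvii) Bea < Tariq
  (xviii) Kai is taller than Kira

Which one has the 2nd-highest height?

Aiko

Piecing the relations together gives one ordering: Kira < Fred < Zara < Jomo < Ravi < Bea < Tariq < Finn < Aiko < Kai.
Counting 2 from the largest end gives Aiko.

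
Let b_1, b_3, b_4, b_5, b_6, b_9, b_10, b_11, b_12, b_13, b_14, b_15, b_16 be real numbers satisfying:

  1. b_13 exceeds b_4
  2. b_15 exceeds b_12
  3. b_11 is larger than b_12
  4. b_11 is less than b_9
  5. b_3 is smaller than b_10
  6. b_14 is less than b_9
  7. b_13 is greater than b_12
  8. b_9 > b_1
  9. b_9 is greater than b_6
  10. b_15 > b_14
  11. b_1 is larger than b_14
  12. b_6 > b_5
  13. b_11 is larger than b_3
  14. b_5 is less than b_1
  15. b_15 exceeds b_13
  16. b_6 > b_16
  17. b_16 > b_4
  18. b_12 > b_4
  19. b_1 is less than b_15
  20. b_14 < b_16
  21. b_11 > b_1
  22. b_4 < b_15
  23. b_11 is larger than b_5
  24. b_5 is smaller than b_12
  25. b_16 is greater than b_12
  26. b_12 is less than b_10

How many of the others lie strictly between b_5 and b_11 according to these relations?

Chaining upward from b_5 reaches: b_12, b_16, b_13, b_1, b_6, b_10, b_9, b_15.
Chaining downward from b_11 reaches: b_4, b_14, b_3, b_12, b_1.
Strictly between b_5 and b_11 are those in both lists: b_12, b_1 — 2 elements.

2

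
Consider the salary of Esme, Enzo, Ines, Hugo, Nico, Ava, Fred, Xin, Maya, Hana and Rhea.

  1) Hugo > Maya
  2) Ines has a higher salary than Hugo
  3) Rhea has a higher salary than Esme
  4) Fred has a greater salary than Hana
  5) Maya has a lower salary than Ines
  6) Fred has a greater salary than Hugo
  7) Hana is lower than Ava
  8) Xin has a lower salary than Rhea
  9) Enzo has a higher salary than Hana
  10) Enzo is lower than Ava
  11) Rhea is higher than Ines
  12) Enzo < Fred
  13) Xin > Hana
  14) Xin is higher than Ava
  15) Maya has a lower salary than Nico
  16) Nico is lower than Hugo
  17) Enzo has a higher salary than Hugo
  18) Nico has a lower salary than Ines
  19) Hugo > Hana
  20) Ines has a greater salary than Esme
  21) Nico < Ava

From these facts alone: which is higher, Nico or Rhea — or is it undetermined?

Link the given pairs in sequence: Nico < Hugo; Hugo < Enzo; Enzo < Ava; Ava < Xin; Xin < Rhea.
Chaining these gives Nico < Hugo < Enzo < Ava < Xin < Rhea.
So Rhea is higher.

Rhea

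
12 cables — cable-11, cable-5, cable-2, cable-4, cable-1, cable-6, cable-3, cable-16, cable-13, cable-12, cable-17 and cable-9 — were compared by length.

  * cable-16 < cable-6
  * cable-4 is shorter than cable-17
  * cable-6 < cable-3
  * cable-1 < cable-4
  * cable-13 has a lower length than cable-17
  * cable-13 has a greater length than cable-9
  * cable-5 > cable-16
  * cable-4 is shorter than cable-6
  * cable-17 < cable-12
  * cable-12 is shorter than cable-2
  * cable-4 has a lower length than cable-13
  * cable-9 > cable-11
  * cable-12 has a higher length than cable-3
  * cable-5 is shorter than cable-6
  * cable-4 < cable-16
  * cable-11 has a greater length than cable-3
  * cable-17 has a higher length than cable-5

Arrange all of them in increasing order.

cable-1 < cable-4 < cable-16 < cable-5 < cable-6 < cable-3 < cable-11 < cable-9 < cable-13 < cable-17 < cable-12 < cable-2

The consecutive links are each given: cable-1 < cable-4; cable-4 < cable-16; cable-16 < cable-5; cable-5 < cable-6; cable-6 < cable-3; cable-3 < cable-11; cable-11 < cable-9; cable-9 < cable-13; cable-13 < cable-17; cable-17 < cable-12; cable-12 < cable-2.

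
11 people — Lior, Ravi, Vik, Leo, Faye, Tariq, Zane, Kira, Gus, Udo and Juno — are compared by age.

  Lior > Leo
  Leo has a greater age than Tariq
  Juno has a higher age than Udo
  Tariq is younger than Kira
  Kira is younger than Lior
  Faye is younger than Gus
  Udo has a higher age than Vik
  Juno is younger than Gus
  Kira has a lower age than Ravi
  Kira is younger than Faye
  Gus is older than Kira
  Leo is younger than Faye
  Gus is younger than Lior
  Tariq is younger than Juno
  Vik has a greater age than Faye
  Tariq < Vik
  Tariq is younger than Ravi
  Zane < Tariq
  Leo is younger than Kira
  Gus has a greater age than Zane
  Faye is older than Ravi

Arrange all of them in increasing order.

Each adjacent pair is fixed by a given relation: Zane < Tariq; Tariq < Leo; Leo < Kira; Kira < Ravi; Ravi < Faye; Faye < Vik; Vik < Udo; Udo < Juno; Juno < Gus; Gus < Lior. Chaining them end to end gives the full order.

Zane < Tariq < Leo < Kira < Ravi < Faye < Vik < Udo < Juno < Gus < Lior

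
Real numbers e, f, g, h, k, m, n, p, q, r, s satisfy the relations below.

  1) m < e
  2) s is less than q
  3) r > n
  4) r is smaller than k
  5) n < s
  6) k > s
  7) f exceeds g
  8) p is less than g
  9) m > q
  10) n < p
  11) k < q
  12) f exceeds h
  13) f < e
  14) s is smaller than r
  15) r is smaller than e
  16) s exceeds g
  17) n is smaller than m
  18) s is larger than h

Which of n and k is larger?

The relevant relations are n < p; p < g; g < s; s < r; r < k.
Together: n < p < g < s < r < k.
So n < k; k is the larger of the two.

k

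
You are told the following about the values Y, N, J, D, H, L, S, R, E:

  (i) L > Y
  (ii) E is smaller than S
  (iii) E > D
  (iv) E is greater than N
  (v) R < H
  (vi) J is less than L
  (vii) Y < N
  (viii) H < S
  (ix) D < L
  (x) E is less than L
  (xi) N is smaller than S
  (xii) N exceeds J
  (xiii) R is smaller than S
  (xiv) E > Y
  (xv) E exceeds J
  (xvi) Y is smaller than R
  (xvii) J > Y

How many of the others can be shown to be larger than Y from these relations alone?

7

The elements the relations force above Y are R, H, J, N, E, S, L — no chain reaches any other.
That is 7.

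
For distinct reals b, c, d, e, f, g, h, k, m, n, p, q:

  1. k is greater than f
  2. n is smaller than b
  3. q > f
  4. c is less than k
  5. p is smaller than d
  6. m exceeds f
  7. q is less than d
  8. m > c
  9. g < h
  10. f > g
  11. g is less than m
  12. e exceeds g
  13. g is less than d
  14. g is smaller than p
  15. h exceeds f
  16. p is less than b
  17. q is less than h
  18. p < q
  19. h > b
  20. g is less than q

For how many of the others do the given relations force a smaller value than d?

The elements the relations force below d are g, f, p, q — no chain reaches any other.
That is 4.

4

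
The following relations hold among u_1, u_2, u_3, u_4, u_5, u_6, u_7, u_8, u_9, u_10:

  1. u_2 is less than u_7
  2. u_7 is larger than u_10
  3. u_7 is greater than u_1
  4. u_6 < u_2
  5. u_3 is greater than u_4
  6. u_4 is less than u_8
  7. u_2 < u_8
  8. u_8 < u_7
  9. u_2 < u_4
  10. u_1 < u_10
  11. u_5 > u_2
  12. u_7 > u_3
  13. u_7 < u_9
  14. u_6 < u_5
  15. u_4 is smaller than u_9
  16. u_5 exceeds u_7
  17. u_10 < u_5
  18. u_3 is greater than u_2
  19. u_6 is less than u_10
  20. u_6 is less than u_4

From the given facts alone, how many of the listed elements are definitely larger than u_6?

The elements the relations force above u_6 are u_2, u_4, u_10, u_3, u_8, u_7, u_5, u_9 — no chain reaches any other.
That is 8.

8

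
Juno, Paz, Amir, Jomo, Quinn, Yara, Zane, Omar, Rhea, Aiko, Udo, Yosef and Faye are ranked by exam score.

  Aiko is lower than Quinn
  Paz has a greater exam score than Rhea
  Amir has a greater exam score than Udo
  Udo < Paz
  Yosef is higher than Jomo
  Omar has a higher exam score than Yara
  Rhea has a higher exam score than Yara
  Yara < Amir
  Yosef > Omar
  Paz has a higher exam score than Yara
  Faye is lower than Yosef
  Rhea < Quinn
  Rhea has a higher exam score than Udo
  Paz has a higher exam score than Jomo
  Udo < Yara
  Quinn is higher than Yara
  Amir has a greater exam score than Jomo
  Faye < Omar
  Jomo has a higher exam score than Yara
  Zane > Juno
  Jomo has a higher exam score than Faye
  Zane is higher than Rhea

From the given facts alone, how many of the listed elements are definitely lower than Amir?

4

Directly below Amir: Udo, Yara, Jomo.
One step further: Faye (4 so far).
No other element is forced below Amir by the given relations, so the count is 4.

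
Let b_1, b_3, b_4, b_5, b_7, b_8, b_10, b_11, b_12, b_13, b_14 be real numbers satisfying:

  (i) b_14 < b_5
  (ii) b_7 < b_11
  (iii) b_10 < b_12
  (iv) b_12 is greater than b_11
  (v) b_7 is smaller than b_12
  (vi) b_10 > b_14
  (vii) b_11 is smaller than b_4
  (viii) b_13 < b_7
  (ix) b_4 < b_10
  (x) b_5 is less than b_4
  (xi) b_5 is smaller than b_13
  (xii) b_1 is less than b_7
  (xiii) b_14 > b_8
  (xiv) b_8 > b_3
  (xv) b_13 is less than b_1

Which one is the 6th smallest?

b_1

The consecutive relations fix a unique order: b_3 < b_8 < b_14 < b_5 < b_13 < b_1 < b_7 < b_11 < b_4 < b_10 < b_12.
Counting 6 from the smallest end gives b_1.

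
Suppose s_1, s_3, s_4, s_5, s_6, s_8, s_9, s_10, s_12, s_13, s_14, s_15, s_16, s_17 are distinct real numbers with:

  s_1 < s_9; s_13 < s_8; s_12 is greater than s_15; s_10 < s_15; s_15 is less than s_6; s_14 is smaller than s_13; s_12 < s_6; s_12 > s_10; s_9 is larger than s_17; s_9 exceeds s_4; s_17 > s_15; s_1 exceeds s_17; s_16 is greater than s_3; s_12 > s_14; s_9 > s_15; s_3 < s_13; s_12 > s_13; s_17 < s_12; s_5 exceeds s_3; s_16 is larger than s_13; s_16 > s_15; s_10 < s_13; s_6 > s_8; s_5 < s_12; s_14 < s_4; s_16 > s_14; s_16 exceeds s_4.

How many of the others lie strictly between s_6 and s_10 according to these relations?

5

The relations place s_10 below s_6. An element lies strictly between them when it is forced above s_10 and also forced below s_6.
Above s_10: {s_15, s_17, s_1, s_13, s_12, s_8, s_16, s_9}. Below s_6: {s_3, s_14, s_15, s_17, s_13, s_5, s_12, s_8}.
Intersection: {s_15, s_17, s_13, s_12, s_8} — 5.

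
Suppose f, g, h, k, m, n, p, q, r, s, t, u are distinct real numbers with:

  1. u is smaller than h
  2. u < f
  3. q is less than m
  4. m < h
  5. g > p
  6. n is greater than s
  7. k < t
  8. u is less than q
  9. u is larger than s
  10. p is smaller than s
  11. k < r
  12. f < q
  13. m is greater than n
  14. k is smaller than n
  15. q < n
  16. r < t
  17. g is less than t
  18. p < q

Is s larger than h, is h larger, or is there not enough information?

Chaining the given relations: s < u < f < q < n < m < h.
So h is larger.

h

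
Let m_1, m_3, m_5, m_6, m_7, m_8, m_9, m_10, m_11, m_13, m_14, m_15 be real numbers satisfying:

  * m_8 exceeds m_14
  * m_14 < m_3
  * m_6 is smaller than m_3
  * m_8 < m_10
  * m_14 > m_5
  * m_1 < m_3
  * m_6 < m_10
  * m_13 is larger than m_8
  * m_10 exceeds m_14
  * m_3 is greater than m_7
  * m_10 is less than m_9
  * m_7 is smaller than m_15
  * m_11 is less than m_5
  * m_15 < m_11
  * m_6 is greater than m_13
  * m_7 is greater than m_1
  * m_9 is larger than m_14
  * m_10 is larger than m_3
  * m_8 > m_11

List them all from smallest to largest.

m_1 < m_7 < m_15 < m_11 < m_5 < m_14 < m_8 < m_13 < m_6 < m_3 < m_10 < m_9

Nothing is placed below m_1, so it is least; from there m_1 < m_7; m_7 < m_15; m_15 < m_11; m_11 < m_5; m_5 < m_14; m_14 < m_8; m_8 < m_13; m_13 < m_6; m_6 < m_3; m_3 < m_10; m_10 < m_9, each given directly.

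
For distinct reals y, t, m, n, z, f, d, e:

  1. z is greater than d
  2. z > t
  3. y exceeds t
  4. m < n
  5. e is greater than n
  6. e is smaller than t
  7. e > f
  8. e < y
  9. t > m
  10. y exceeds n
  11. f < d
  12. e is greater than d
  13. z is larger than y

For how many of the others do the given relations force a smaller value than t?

5

Directly below t: m, e.
One step further: f, d, n (5 so far).
No other element is forced below t by the given relations, so the count is 5.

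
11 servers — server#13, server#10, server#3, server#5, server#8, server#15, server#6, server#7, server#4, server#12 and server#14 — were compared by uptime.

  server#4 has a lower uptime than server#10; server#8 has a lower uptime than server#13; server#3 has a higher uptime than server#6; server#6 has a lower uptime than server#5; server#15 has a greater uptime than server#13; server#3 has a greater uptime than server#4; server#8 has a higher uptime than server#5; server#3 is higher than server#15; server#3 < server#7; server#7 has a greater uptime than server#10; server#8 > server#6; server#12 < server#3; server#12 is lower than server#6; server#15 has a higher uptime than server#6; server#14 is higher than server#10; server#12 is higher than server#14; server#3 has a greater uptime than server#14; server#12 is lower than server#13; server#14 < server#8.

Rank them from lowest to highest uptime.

Each adjacent pair is fixed by a given relation: server#4 < server#10; server#10 < server#14; server#14 < server#12; server#12 < server#6; server#6 < server#5; server#5 < server#8; server#8 < server#13; server#13 < server#15; server#15 < server#3; server#3 < server#7. Chaining them end to end gives the full order.

server#4 < server#10 < server#14 < server#12 < server#6 < server#5 < server#8 < server#13 < server#15 < server#3 < server#7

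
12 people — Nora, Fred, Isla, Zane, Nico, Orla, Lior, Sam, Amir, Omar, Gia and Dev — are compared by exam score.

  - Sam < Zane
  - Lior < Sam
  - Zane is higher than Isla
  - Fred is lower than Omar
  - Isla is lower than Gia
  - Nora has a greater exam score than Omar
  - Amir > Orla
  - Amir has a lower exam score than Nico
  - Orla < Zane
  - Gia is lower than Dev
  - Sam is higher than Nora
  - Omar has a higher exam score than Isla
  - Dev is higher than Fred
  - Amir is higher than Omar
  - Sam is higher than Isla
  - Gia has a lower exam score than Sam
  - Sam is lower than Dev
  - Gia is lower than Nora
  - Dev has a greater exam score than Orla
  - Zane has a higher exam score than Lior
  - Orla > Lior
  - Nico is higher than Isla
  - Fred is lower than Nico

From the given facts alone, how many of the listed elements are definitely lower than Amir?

From Amir the given relations immediately reach Orla, Omar.
From those, Isla, Fred, Lior — 5 in total.
Nothing else is reachable below Amir; 5 in all.

5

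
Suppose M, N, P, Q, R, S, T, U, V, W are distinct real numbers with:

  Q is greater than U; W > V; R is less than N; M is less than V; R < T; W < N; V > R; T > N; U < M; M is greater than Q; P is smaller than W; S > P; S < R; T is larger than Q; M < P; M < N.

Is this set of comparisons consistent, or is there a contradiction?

Every relation is compatible with U < Q < M < P < S < R < V < W < N < T; the set is consistent.

consistent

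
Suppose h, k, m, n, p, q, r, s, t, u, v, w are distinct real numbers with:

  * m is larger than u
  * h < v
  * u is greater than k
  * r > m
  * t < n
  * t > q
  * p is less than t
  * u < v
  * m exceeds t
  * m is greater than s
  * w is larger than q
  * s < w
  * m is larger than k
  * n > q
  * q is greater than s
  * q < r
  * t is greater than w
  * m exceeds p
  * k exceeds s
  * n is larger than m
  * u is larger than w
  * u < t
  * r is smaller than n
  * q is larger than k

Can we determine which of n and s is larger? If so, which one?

s < k and k < q give s < q.
Then q < w extends the chain to w.
With w < t: s < k < q < w < t.
With t < m: s < k < q < w < t < m.
With m < r: s < k < q < w < t < m < r.
Then r < n extends the chain to n.
So n is larger.

n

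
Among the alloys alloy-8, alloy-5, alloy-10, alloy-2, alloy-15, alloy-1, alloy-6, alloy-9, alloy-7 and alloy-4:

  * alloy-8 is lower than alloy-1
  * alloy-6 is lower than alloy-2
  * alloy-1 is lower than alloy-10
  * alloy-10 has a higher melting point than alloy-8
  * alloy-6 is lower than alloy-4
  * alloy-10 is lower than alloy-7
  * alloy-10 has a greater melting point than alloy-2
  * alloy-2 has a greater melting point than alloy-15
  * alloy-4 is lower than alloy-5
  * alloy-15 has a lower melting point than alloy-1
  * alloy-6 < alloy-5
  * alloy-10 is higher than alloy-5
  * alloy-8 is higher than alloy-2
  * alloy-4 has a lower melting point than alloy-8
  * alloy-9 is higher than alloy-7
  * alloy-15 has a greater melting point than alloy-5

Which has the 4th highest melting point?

alloy-1

Chaining the given pairs: alloy-6 < alloy-4 < alloy-5 < alloy-15 < alloy-2 < alloy-8 < alloy-1 < alloy-10 < alloy-7 < alloy-9.
The 4th largest is alloy-1.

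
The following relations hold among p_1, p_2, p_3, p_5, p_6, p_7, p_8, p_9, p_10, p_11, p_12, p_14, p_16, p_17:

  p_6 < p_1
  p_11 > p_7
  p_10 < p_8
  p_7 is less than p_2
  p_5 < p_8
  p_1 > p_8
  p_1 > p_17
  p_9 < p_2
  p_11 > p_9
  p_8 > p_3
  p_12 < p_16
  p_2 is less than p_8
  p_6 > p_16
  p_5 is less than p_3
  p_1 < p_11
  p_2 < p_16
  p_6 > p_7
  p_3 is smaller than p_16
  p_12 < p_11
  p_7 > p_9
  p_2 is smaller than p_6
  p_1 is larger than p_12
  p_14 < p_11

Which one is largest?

p_11

Chaining downward from p_11: directly below it, p_12, p_9, p_7, p_14, p_1; then p_6, p_17, p_8; then p_10, p_5, p_3, p_2, p_16.
That covers every other element, and nothing is given above p_11, so p_11 is the largest.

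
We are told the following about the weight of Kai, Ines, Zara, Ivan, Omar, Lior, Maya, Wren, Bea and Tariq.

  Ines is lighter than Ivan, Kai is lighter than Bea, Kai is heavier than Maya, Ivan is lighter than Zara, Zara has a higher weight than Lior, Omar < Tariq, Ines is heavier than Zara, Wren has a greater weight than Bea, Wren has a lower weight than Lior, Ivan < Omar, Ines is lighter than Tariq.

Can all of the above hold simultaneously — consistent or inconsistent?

Chaining the given relations yields Zara < Ines < Ivan, so Zara < Ivan. But one relation states Ivan < Zara. These cannot both hold.

inconsistent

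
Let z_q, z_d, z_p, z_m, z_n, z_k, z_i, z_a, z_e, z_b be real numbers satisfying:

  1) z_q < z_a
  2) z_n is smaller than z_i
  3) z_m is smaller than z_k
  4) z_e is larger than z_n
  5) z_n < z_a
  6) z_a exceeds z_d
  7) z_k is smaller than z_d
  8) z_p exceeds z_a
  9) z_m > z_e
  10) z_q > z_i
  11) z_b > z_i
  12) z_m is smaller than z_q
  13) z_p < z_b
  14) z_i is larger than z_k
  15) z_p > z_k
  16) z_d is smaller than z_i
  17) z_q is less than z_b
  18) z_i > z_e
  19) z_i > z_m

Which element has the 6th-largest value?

Piecing the relations together gives one ordering: z_n < z_e < z_m < z_k < z_d < z_i < z_q < z_a < z_p < z_b.
Counting 6 from the largest end gives z_d.

z_d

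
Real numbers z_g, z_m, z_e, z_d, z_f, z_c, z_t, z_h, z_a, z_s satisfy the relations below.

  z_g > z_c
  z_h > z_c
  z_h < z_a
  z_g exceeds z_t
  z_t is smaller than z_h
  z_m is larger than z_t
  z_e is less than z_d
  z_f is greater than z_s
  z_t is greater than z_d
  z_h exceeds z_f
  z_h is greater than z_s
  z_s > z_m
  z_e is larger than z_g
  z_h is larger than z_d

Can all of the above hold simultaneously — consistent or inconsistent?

inconsistent

Chaining the given relations yields z_g < z_e < z_d < z_t, so z_g < z_t. But one relation states z_t < z_g. These cannot both hold.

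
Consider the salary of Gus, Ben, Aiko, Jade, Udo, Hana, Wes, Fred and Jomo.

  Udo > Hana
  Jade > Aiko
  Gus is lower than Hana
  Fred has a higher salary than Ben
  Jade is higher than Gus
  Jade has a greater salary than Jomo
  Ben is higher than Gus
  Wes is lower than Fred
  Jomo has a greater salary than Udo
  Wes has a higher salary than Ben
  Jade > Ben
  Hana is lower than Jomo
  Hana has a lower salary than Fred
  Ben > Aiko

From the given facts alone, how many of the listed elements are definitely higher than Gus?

7

The elements the relations force above Gus are Hana, Ben, Wes, Udo, Jomo, Jade, Fred — no chain reaches any other.
That is 7.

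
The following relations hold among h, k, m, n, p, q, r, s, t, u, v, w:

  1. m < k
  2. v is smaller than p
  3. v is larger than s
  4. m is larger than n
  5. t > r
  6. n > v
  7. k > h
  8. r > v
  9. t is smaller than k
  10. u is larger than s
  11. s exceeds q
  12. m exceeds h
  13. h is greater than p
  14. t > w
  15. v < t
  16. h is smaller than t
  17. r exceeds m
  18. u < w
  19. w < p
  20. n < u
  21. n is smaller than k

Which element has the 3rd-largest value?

r

The consecutive relations fix a unique order: q < s < v < n < u < w < p < h < m < r < t < k.
The 3rd largest is r.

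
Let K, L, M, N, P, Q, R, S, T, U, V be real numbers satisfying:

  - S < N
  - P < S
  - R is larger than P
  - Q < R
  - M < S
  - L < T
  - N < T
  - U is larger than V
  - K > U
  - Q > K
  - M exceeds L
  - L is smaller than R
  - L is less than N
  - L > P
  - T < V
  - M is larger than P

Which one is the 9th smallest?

K

Chaining the given pairs: P < L < M < S < N < T < V < U < K < Q < R.
The 9th smallest is K.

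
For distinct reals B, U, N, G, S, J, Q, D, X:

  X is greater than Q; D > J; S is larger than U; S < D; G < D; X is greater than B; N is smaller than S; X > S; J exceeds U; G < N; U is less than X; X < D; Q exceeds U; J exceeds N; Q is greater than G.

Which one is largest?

G is not greatest since G < N; N is not greatest since N < S; U is not greatest since U < Q; J is not greatest since J < D; Q is not greatest since Q < X; S is not greatest since S < D; B is not greatest since B < X; X is not greatest since X < D.
Only D has nothing above it, so D is the largest.

D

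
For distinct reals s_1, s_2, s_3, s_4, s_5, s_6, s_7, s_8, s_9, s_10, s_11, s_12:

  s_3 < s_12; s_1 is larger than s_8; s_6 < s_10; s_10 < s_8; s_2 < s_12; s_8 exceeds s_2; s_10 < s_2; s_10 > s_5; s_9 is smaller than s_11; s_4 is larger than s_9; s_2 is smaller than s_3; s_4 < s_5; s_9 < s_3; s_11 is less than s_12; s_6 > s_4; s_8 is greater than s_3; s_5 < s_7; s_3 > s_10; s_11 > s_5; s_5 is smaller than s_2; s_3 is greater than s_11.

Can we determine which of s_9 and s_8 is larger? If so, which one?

s_8

s_9 < s_4 and s_4 < s_5 give s_9 < s_5.
With s_5 < s_2: s_9 < s_4 < s_5 < s_2.
With s_2 < s_3: s_9 < s_4 < s_5 < s_2 < s_3.
Then s_3 < s_8 extends the chain to s_8.
So s_8 is larger.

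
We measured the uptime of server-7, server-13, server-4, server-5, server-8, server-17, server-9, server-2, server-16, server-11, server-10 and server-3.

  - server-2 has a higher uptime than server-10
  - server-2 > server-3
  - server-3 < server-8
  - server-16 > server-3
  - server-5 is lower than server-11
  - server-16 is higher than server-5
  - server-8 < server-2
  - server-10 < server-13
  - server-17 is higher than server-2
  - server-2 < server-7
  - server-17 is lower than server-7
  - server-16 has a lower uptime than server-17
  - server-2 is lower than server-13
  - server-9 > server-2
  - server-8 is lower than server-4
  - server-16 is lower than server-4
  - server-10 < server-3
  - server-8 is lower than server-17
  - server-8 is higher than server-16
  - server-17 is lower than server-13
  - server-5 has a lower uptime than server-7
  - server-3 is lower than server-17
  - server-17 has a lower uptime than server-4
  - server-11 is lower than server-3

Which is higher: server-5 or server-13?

server-13

The relevant relations are server-5 < server-11; server-11 < server-3; server-3 < server-16; server-16 < server-8; server-8 < server-2; server-2 < server-17; server-17 < server-13.
Chaining these gives server-5 < server-11 < server-3 < server-16 < server-8 < server-2 < server-17 < server-13.
So server-5 < server-13; server-13 is the higher of the two.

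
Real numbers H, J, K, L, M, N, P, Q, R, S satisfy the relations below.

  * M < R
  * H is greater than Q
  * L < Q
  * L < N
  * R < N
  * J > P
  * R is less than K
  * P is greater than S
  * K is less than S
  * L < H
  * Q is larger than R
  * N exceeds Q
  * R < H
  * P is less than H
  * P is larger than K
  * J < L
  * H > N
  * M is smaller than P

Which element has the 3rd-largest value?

The consecutive relations fix a unique order: M < R < K < S < P < J < L < Q < N < H.
Counting 3 from the largest end gives Q.

Q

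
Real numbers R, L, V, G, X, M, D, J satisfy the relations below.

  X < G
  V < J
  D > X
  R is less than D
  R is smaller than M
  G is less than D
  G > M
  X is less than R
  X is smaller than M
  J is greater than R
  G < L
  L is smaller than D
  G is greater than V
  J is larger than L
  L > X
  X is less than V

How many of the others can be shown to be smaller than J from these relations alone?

6

Directly below J: R, V, L.
One step further: X, G (5 so far).
One step further: M (6 so far).
Nothing else is reachable below J; 6 in all.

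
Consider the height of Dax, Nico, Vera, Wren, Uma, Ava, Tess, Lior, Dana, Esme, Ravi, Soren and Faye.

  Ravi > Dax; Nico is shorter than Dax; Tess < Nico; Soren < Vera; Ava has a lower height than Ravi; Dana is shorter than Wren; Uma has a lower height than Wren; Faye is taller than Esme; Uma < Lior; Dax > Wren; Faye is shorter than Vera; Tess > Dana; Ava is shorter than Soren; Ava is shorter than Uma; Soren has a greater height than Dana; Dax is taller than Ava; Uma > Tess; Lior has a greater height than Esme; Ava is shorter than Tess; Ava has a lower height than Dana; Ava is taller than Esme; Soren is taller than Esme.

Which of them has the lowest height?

Esme

Ava is not least since Esme < Ava; Dana is not least since Ava < Dana; Tess is not least since Ava < Tess; Uma is not least since Tess < Uma; Wren is not least since Dana < Wren; Nico is not least since Tess < Nico; Soren is not least since Esme < Soren; Lior is not least since Esme < Lior; Dax is not least since Ava < Dax; Faye is not least since Esme < Faye; Ravi is not least since Dax < Ravi; Vera is not least since Faye < Vera.
Only Esme has nothing below it, so Esme is the lowest height.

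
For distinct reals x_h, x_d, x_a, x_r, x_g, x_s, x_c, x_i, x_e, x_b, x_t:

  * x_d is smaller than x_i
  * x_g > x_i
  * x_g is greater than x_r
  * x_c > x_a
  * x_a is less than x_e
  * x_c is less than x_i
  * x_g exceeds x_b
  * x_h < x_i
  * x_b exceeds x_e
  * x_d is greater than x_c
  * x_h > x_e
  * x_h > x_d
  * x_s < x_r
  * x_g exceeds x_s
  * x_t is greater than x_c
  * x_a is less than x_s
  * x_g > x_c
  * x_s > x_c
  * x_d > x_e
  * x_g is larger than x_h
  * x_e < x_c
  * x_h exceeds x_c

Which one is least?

x_e is not least since x_a < x_e; x_c is not least since x_a < x_c; x_s is not least since x_a < x_s; x_r is not least since x_s < x_r; x_d is not least since x_c < x_d; x_h is not least since x_e < x_h; x_b is not least since x_e < x_b; x_i is not least since x_c < x_i; x_g is not least since x_r < x_g; x_t is not least since x_c < x_t.
Only x_a has nothing below it, so x_a is the least.

x_a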